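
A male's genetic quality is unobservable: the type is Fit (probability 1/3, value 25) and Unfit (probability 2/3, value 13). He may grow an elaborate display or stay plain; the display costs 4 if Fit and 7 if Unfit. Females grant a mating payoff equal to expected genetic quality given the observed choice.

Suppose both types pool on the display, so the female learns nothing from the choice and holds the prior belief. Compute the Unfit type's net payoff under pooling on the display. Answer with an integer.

Pooled mating payoff = 1/3·25 + 2/3·13 = 17.
Unfit pays cost 7 for the display, so net payoff = 17 − 7 = 10.

10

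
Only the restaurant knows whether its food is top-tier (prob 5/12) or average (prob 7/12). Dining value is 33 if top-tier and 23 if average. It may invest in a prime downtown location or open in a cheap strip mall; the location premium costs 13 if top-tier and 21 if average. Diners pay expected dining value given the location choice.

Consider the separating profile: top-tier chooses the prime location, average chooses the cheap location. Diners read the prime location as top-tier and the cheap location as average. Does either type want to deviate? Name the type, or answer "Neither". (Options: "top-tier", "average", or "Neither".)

The prime location pays 33; the cheap location pays 23.
top-tier: assigned the prime location, nets 33 − 13 = 20; deviating to the cheap location nets 23.
average: assigned the cheap location, nets 23; deviating to the prime location nets 33 − 21 = 12.
The top-tier type gains 3 by deviating.

top-tier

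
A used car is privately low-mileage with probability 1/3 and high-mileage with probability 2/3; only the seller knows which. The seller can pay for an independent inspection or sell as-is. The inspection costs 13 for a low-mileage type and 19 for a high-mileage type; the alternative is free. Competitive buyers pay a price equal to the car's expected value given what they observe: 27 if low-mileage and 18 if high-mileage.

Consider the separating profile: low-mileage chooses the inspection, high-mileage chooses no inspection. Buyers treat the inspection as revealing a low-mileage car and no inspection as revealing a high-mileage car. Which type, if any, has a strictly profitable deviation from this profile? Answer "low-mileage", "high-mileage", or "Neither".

low-mileage

The inspection pays 27; no inspection pays 18.
low-mileage: assigned the inspection, nets 27 − 13 = 14; deviating to no inspection nets 18.
high-mileage: assigned no inspection, nets 18; deviating to the inspection nets 27 − 19 = 8.
The low-mileage type gains 4 by deviating.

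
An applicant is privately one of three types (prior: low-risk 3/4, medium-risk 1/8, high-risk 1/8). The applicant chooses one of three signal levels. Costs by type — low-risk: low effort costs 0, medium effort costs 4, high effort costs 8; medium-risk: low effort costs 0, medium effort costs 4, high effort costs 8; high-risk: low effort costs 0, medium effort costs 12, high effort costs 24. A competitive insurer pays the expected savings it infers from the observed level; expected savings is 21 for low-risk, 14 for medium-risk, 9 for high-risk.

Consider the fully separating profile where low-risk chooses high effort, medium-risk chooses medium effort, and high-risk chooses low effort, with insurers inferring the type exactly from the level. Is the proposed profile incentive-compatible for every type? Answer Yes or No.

No

Separating rebates: high effort → 21, medium effort → 14, low effort → 9.
low-risk (assigned high effort): low effort: 9 − 0 = 9; medium effort: 14 − 4 = 10; high effort: 21 − 8 = 13. low-risk stays.
medium-risk (assigned medium effort): low effort: 9 − 0 = 9; medium effort: 14 − 4 = 10; high effort: 21 − 8 = 13. medium-risk prefers high effort.
high-risk (assigned low effort): low effort: 9 − 0 = 9; medium effort: 14 − 12 = 2; high effort: 21 − 24 = -3. high-risk stays.
At least one type deviates; the separating profile fails.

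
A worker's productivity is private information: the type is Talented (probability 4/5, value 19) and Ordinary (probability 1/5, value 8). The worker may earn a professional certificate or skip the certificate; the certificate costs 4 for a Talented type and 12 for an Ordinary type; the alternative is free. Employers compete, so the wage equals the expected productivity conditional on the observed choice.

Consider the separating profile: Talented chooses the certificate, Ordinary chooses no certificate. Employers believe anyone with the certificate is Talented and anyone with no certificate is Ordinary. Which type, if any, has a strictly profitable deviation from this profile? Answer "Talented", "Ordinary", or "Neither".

The certificate pays 19; no certificate pays 8.
Talented: assigned the certificate, nets 19 − 4 = 15; deviating to no certificate nets 8.
Ordinary: assigned no certificate, nets 8; deviating to the certificate nets 19 − 12 = 7.
Both types strictly prefer their assigned action; no profitable deviation.

Neither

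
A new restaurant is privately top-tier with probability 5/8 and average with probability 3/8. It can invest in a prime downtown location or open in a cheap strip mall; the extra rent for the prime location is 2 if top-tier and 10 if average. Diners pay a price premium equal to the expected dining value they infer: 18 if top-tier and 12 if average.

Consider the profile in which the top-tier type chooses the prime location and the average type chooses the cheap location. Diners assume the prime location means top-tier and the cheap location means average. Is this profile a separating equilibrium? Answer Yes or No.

Yes

Under these beliefs, the prime location earns price premium 18 and the cheap location earns price premium 12.
top-tier: the prime location nets 18 − 2 = 16; the cheap location nets 12. top-tier prefers the prime location.
average: the prime location nets 18 − 10 = 8; the cheap location nets 12. average prefers the cheap location.
Neither type deviates, so the separating profile is an equilibrium.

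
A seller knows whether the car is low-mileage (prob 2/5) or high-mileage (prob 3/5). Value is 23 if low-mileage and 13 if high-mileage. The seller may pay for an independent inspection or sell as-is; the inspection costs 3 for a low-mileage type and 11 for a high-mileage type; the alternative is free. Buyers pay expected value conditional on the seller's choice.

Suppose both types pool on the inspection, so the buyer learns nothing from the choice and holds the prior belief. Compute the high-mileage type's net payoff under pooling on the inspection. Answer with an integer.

Pooled price = 2/5·23 + 3/5·13 = 17.
high-mileage pays cost 11 for the inspection, so net payoff = 17 − 11 = 6.

6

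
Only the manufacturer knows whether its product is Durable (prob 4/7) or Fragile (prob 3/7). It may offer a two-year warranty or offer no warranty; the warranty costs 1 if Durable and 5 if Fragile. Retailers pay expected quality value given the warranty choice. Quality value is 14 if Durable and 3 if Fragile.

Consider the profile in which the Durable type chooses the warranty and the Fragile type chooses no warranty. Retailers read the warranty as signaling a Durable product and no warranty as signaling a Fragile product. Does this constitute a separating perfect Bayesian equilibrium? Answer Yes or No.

Under these beliefs, the warranty earns price 14 and no warranty earns price 3.
Durable: the warranty nets 14 − 1 = 13; no warranty nets 3. Durable prefers the warranty.
Fragile: the warranty nets 14 − 5 = 9; no warranty nets 3. Fragile would deviate to the warranty.
Fragile has a profitable deviation, so the profile is not an equilibrium.

No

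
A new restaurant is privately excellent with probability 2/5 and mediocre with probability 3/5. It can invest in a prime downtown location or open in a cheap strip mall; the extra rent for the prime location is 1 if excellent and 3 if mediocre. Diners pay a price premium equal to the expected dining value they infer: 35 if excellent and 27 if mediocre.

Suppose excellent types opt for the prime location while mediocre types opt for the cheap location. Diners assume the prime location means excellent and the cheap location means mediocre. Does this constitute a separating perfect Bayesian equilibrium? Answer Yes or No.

Under these beliefs, the prime location earns price premium 35 and the cheap location earns price premium 27.
excellent: the prime location nets 35 − 1 = 34; the cheap location nets 27. excellent prefers the prime location.
mediocre: the prime location nets 35 − 3 = 32; the cheap location nets 27. mediocre would deviate to the prime location.
mediocre has a profitable deviation, so the profile is not an equilibrium.

No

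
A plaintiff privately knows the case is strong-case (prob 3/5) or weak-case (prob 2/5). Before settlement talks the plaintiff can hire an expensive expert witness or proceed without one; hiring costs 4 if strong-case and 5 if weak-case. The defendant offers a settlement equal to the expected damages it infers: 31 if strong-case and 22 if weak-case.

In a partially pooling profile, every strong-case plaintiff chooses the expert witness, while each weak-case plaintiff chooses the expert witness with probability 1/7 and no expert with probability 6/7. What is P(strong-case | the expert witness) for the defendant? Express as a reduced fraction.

P(the expert witness) = (3/5)·1 + (2/5)·(1/7) = 23/35.
By Bayes' rule, P(strong-case | the expert witness) = (3/5) / (23/35) = 21/23.

21/23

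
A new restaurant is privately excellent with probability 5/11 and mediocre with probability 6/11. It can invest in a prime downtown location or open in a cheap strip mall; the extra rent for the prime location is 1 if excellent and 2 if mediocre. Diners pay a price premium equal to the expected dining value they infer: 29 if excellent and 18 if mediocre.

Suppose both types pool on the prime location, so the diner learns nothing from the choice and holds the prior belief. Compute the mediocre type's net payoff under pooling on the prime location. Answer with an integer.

Pooled price premium = 5/11·29 + 6/11·18 = 23.
mediocre pays cost 2 for the prime location, so net payoff = 23 − 2 = 21.

21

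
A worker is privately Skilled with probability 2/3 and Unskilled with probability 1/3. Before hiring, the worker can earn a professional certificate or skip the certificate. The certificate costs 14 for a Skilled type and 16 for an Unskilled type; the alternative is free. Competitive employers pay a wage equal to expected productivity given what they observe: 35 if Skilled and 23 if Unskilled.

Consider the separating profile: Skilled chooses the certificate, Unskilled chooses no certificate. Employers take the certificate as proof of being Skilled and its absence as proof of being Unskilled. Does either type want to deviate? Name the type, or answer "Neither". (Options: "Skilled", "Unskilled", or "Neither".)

Skilled

The certificate pays 35; no certificate pays 23.
Skilled: assigned the certificate, nets 35 − 14 = 21; deviating to no certificate nets 23.
Unskilled: assigned no certificate, nets 23; deviating to the certificate nets 35 − 16 = 19.
The Skilled type gains 2 by deviating.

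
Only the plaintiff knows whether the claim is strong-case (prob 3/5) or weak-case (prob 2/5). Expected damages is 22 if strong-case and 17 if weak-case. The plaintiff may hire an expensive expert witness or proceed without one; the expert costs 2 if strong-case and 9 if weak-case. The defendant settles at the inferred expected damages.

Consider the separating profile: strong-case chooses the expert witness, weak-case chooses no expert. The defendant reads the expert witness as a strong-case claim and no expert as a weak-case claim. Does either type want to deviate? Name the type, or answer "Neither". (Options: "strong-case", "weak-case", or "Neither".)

The expert witness pays 22; no expert pays 17.
strong-case: assigned the expert witness, nets 22 − 2 = 20; deviating to no expert nets 17.
weak-case: assigned no expert, nets 17; deviating to the expert witness nets 22 − 9 = 13.
Both types strictly prefer their assigned action; no profitable deviation.

Neither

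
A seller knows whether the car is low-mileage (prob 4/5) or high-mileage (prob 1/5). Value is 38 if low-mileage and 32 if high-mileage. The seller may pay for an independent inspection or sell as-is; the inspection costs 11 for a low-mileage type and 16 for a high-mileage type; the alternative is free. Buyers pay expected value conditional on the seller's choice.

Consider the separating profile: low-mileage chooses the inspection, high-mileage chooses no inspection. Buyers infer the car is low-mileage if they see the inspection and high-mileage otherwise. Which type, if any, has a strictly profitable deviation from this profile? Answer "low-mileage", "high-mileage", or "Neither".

low-mileage

The inspection pays 38; no inspection pays 32.
low-mileage: assigned the inspection, nets 38 − 11 = 27; deviating to no inspection nets 32.
high-mileage: assigned no inspection, nets 32; deviating to the inspection nets 38 − 16 = 22.
The low-mileage type gains 5 by deviating.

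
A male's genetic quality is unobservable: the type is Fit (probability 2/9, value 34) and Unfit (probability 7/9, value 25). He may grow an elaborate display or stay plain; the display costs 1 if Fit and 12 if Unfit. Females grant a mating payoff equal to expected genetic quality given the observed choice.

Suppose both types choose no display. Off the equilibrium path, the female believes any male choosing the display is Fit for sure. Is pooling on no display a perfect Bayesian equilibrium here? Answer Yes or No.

On path, the female holds the prior and pays 2/9·34 + 7/9·25 = 27. Off path (the display), believing Fit, it pays 34.
Fit: no display nets 27; the display nets 34 − 1 = 33. Fit would deviate.
Unfit: no display nets 27; the display nets 34 − 12 = 22. Unfit stays.
A type deviates, so pooling fails.

No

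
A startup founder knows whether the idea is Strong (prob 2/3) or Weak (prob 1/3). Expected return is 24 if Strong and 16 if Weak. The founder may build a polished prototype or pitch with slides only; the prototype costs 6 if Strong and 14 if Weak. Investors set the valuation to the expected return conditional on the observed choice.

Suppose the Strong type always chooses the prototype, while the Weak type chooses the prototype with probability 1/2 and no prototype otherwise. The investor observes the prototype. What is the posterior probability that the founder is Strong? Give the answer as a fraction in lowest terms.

P(the prototype) = (2/3)·1 + (1/3)·(1/2) = 5/6.
By Bayes' rule, P(Strong | the prototype) = (2/3) / (5/6) = 4/5.

4/5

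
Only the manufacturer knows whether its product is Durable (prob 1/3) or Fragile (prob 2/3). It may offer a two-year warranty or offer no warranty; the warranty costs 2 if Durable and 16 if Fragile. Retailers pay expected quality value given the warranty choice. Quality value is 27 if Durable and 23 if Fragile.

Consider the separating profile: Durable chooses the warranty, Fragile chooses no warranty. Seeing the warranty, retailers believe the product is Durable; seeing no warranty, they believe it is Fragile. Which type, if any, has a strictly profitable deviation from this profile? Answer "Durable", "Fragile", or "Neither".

Neither

The warranty pays 27; no warranty pays 23.
Durable: assigned the warranty, nets 27 − 2 = 25; deviating to no warranty nets 23.
Fragile: assigned no warranty, nets 23; deviating to the warranty nets 27 − 16 = 11.
Both types strictly prefer their assigned action; no profitable deviation.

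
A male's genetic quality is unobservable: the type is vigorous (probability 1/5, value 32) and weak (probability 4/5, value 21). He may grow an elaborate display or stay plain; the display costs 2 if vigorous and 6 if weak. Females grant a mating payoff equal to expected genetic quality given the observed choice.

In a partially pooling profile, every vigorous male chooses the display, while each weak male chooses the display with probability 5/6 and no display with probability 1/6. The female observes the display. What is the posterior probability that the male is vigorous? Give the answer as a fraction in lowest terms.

3/13

P(the display) = (1/5)·1 + (4/5)·(5/6) = 13/15.
By Bayes' rule, P(vigorous | the display) = (1/5) / (13/15) = 3/13.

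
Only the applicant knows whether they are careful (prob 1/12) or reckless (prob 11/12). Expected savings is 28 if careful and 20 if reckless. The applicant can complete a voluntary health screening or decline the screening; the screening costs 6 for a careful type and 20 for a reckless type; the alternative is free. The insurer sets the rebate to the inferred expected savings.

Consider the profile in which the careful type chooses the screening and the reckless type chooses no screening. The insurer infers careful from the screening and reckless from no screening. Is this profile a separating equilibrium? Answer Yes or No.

Yes

Under these beliefs, the screening earns rebate 28 and no screening earns rebate 20.
careful: the screening nets 28 − 6 = 22; no screening nets 20. careful prefers the screening.
reckless: the screening nets 28 − 20 = 8; no screening nets 20. reckless prefers no screening.
Neither type deviates, so the separating profile is an equilibrium.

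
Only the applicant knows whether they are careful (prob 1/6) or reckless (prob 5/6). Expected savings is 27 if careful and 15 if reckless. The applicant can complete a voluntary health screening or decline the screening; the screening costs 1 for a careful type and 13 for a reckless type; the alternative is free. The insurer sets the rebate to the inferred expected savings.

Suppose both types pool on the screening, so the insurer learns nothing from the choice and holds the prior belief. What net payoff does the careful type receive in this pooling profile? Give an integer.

16

Pooled rebate = 1/6·27 + 5/6·15 = 17.
careful pays cost 1 for the screening, so net payoff = 17 − 1 = 16.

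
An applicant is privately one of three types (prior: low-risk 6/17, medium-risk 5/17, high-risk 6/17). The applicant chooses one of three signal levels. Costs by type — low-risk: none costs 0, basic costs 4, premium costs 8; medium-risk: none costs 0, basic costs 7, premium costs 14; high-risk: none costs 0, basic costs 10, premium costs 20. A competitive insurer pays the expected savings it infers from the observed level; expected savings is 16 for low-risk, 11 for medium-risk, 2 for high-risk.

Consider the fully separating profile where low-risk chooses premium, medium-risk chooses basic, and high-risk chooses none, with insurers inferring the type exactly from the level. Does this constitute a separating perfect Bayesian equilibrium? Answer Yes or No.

Yes

Separating rebates: premium → 16, basic → 11, none → 2.
low-risk (assigned premium): none: 2 − 0 = 2; basic: 11 − 4 = 7; premium: 16 − 8 = 8. low-risk stays.
medium-risk (assigned basic): none: 2 − 0 = 2; basic: 11 − 7 = 4; premium: 16 − 14 = 2. medium-risk stays.
high-risk (assigned none): none: 2 − 0 = 2; basic: 11 − 10 = 1; premium: 16 − 20 = -4. high-risk stays.
Every type prefers its assigned level; separation holds.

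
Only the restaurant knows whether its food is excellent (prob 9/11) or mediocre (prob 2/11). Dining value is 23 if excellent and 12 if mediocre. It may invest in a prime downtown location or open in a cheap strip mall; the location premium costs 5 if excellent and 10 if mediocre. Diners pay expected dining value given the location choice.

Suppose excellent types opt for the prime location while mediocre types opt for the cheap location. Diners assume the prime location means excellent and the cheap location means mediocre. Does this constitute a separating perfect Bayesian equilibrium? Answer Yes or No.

Under these beliefs, the prime location earns price premium 23 and the cheap location earns price premium 12.
excellent: the prime location nets 23 − 5 = 18; the cheap location nets 12. excellent prefers the prime location.
mediocre: the prime location nets 23 − 10 = 13; the cheap location nets 12. mediocre would deviate to the prime location.
mediocre has a profitable deviation, so the profile is not an equilibrium.

No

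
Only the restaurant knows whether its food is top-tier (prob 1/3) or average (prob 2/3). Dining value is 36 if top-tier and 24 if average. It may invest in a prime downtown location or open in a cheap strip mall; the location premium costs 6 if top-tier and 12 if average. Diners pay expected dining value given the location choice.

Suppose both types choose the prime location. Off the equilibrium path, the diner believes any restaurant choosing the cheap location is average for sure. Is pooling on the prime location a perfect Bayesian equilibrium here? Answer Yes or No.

On path, the diner holds the prior and pays 1/3·36 + 2/3·24 = 28. Off path (the cheap location), believing average, it pays 24.
top-tier: the prime location nets 28 − 6 = 22; the cheap location nets 24. top-tier would deviate.
average: the prime location nets 28 − 12 = 16; the cheap location nets 24. average would deviate.
A type deviates, so pooling fails.

No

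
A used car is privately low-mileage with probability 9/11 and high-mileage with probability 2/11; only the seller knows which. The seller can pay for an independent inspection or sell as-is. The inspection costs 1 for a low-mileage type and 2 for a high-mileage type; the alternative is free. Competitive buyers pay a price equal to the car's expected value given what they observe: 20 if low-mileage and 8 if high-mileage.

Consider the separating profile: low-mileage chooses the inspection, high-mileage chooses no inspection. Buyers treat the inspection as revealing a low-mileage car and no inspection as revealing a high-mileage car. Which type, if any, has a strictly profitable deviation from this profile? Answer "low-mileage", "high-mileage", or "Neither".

high-mileage

The inspection pays 20; no inspection pays 8.
low-mileage: assigned the inspection, nets 20 − 1 = 19; deviating to no inspection nets 8.
high-mileage: assigned no inspection, nets 8; deviating to the inspection nets 20 − 2 = 18.
The high-mileage type gains 10 by deviating.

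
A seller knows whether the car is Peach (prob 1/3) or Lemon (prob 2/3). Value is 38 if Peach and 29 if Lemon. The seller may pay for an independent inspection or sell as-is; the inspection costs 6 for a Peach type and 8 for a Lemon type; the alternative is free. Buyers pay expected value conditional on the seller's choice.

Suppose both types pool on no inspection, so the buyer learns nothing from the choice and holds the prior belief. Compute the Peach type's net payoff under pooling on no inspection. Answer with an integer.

Pooled price = 1/3·38 + 2/3·29 = 32.
Peach pays no cost for no inspection, so net payoff = 32.

32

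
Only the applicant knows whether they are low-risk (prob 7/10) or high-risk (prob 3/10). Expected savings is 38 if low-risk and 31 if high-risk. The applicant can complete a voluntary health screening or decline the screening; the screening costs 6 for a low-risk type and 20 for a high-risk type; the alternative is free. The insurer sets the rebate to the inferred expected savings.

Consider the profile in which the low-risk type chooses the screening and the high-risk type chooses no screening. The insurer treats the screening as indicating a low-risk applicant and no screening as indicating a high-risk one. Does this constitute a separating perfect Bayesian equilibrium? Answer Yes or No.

Under these beliefs, the screening earns rebate 38 and no screening earns rebate 31.
low-risk: the screening nets 38 − 6 = 32; no screening nets 31. low-risk prefers the screening.
high-risk: the screening nets 38 − 20 = 18; no screening nets 31. high-risk prefers no screening.
Neither type deviates, so the separating profile is an equilibrium.

Yes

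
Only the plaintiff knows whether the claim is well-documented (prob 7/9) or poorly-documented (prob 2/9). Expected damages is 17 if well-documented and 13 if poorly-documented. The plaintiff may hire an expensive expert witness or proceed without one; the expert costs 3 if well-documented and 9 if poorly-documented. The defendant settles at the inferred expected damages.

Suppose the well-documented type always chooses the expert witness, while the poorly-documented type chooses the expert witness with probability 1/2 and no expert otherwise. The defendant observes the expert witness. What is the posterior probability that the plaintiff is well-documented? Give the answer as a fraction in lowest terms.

P(the expert witness) = (7/9)·1 + (2/9)·(1/2) = 8/9.
By Bayes' rule, P(well-documented | the expert witness) = (7/9) / (8/9) = 7/8.

7/8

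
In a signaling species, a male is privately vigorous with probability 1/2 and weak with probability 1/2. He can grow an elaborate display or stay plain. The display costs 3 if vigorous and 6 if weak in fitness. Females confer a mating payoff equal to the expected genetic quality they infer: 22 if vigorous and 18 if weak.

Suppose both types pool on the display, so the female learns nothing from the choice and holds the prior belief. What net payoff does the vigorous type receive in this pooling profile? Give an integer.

Pooled mating payoff = 1/2·22 + 1/2·18 = 20.
vigorous pays cost 3 for the display, so net payoff = 20 − 3 = 17.

17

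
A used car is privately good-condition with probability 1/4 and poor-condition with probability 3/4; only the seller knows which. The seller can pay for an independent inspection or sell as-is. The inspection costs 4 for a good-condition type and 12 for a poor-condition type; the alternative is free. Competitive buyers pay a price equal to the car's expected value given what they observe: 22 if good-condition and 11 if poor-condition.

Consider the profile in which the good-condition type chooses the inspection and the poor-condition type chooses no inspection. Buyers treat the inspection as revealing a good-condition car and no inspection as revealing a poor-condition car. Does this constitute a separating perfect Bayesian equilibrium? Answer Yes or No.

Under these beliefs, the inspection earns price 22 and no inspection earns price 11.
good-condition: the inspection nets 22 − 4 = 18; no inspection nets 11. good-condition prefers the inspection.
poor-condition: the inspection nets 22 − 12 = 10; no inspection nets 11. poor-condition prefers no inspection.
Neither type deviates, so the separating profile is an equilibrium.

Yes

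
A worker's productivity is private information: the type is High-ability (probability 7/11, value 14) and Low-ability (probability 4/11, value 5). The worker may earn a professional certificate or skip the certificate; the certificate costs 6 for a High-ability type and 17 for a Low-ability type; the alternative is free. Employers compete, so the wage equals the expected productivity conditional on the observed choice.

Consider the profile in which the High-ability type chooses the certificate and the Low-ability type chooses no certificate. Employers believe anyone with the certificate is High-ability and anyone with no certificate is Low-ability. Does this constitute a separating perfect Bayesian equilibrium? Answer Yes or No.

Under these beliefs, the certificate earns wage 14 and no certificate earns wage 5.
High-ability: the certificate nets 14 − 6 = 8; no certificate nets 5. High-ability prefers the certificate.
Low-ability: the certificate nets 14 − 17 = -3; no certificate nets 5. Low-ability prefers no certificate.
Neither type deviates, so the separating profile is an equilibrium.

Yes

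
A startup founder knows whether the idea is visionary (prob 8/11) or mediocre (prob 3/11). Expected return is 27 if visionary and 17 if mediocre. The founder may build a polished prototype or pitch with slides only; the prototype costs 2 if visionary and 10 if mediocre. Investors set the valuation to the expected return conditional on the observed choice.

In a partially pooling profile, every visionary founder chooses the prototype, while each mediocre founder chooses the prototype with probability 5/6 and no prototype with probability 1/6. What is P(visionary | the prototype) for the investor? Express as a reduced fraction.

P(the prototype) = (8/11)·1 + (3/11)·(5/6) = 21/22.
By Bayes' rule, P(visionary | the prototype) = (8/11) / (21/22) = 16/21.

16/21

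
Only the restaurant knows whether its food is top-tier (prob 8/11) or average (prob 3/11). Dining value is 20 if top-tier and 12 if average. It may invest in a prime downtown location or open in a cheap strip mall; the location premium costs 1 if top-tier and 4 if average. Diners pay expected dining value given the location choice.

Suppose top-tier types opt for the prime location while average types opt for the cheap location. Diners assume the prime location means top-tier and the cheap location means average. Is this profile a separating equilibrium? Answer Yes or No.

Under these beliefs, the prime location earns price premium 20 and the cheap location earns price premium 12.
top-tier: the prime location nets 20 − 1 = 19; the cheap location nets 12. top-tier prefers the prime location.
average: the prime location nets 20 − 4 = 16; the cheap location nets 12. average would deviate to the prime location.
average has a profitable deviation, so the profile is not an equilibrium.

No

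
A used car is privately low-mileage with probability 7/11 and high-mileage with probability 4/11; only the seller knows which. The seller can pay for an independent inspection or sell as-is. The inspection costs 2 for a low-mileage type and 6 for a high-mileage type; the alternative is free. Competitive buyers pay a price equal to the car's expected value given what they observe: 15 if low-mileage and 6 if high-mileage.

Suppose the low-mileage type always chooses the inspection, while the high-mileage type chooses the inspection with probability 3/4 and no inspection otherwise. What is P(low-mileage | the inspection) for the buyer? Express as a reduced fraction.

P(the inspection) = (7/11)·1 + (4/11)·(3/4) = 10/11.
By Bayes' rule, P(low-mileage | the inspection) = (7/11) / (10/11) = 7/10.

7/10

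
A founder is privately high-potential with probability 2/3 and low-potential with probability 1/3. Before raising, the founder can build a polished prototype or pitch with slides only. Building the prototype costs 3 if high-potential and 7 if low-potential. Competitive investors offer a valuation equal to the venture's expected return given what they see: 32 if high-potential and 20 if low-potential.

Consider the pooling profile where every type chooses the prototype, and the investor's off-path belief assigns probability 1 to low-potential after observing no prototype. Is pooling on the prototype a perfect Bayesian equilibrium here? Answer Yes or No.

Yes

On path, the investor holds the prior and pays 2/3·32 + 1/3·20 = 28. Off path (no prototype), believing low-potential, it pays 20.
high-potential: the prototype nets 28 − 3 = 25; no prototype nets 20. high-potential stays.
low-potential: the prototype nets 28 − 7 = 21; no prototype nets 20. low-potential stays.
No type deviates, so pooling is sustained.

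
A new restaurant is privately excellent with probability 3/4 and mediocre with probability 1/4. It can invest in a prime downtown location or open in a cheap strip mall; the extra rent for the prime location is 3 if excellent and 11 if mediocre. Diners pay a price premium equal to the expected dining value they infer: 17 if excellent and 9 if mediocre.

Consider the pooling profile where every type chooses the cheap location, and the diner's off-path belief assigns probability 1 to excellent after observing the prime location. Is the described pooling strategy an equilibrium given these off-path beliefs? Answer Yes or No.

Yes

On path, the diner holds the prior and pays 3/4·17 + 1/4·9 = 15. Off path (the prime location), believing excellent, it pays 17.
excellent: the cheap location nets 15; the prime location nets 17 − 3 = 14. excellent stays.
mediocre: the cheap location nets 15; the prime location nets 17 − 11 = 6. mediocre stays.
No type deviates, so pooling is sustained.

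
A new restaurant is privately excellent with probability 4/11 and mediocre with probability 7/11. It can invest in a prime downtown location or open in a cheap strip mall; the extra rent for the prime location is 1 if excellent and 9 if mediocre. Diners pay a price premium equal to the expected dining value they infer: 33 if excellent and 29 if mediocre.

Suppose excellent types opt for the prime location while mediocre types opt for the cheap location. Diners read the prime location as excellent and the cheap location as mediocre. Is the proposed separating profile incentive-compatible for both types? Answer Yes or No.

Yes

Under these beliefs, the prime location earns price premium 33 and the cheap location earns price premium 29.
excellent: the prime location nets 33 − 1 = 32; the cheap location nets 29. excellent prefers the prime location.
mediocre: the prime location nets 33 − 9 = 24; the cheap location nets 29. mediocre prefers the cheap location.
Neither type deviates, so the separating profile is an equilibrium.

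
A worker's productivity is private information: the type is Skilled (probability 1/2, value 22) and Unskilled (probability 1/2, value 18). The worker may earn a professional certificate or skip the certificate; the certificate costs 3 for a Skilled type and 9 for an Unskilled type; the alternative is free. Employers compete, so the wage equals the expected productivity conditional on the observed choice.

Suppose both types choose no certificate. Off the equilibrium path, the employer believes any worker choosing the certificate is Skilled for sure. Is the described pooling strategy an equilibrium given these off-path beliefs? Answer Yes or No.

On path, the employer holds the prior and pays 1/2·22 + 1/2·18 = 20. Off path (the certificate), believing Skilled, it pays 22.
Skilled: no certificate nets 20; the certificate nets 22 − 3 = 19. Skilled stays.
Unskilled: no certificate nets 20; the certificate nets 22 − 9 = 13. Unskilled stays.
No type deviates, so pooling is sustained.

Yes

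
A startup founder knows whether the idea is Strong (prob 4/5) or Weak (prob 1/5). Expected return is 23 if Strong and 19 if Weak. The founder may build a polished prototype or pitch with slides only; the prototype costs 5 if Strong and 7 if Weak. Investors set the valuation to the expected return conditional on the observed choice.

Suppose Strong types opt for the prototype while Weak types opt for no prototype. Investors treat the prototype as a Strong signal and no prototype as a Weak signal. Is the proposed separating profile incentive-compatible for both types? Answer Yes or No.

No

Under these beliefs, the prototype earns valuation 23 and no prototype earns valuation 19.
Strong: the prototype nets 23 − 5 = 18; no prototype nets 19. Strong would deviate to no prototype.
Weak: the prototype nets 23 − 7 = 16; no prototype nets 19. Weak prefers no prototype.
Strong has a profitable deviation, so the profile is not an equilibrium.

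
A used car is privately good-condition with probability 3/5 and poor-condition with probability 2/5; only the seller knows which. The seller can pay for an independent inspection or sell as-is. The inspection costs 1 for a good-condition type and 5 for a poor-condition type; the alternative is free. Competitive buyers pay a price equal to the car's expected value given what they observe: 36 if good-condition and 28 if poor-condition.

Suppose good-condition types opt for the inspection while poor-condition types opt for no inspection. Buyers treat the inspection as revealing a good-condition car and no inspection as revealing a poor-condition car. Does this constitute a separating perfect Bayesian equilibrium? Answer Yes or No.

Under these beliefs, the inspection earns price 36 and no inspection earns price 28.
good-condition: the inspection nets 36 − 1 = 35; no inspection nets 28. good-condition prefers the inspection.
poor-condition: the inspection nets 36 − 5 = 31; no inspection nets 28. poor-condition would deviate to the inspection.
poor-condition has a profitable deviation, so the profile is not an equilibrium.

No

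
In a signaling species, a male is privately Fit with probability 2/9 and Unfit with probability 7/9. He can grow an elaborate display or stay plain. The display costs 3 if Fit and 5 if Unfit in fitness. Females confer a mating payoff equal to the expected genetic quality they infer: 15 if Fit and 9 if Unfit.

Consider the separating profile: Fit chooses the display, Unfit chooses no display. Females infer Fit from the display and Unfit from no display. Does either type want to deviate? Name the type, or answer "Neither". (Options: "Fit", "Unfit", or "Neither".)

Unfit

The display pays 15; no display pays 9.
Fit: assigned the display, nets 15 − 3 = 12; deviating to no display nets 9.
Unfit: assigned no display, nets 9; deviating to the display nets 15 − 5 = 10.
The Unfit type gains 1 by deviating.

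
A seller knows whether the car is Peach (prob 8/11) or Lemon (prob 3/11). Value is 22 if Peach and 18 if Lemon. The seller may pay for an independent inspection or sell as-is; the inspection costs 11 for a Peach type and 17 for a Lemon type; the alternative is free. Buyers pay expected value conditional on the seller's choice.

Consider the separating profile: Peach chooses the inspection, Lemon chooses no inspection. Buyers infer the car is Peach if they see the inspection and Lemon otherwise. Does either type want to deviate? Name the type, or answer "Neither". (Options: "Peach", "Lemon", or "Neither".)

The inspection pays 22; no inspection pays 18.
Peach: assigned the inspection, nets 22 − 11 = 11; deviating to no inspection nets 18.
Lemon: assigned no inspection, nets 18; deviating to the inspection nets 22 − 17 = 5.
The Peach type gains 7 by deviating.

Peach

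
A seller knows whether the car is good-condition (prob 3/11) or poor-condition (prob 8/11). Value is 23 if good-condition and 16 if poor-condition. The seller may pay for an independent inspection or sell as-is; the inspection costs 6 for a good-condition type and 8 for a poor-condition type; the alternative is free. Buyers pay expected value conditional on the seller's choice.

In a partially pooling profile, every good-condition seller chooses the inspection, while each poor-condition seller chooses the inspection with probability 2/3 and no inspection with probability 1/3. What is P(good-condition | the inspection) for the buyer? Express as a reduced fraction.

P(the inspection) = (3/11)·1 + (8/11)·(2/3) = 25/33.
By Bayes' rule, P(good-condition | the inspection) = (3/11) / (25/33) = 9/25.

9/25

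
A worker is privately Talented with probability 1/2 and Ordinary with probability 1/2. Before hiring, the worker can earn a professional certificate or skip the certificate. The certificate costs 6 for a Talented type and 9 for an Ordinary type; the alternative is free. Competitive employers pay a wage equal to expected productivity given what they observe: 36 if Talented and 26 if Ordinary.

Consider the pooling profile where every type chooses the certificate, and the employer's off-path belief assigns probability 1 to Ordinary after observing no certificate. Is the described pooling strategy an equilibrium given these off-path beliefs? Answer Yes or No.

On path, the employer holds the prior and pays 1/2·36 + 1/2·26 = 31. Off path (no certificate), believing Ordinary, it pays 26.
Talented: the certificate nets 31 − 6 = 25; no certificate nets 26. Talented would deviate.
Ordinary: the certificate nets 31 − 9 = 22; no certificate nets 26. Ordinary would deviate.
A type deviates, so pooling fails.

No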